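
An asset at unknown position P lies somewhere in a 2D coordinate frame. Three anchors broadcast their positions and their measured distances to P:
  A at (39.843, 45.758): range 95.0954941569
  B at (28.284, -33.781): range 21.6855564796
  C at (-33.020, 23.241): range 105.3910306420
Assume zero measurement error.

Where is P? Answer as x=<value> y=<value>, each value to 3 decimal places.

eq1: (x − 39.843)² + (y − 45.758)² = 95.0954941569²
eq2: (x − 28.284)² + (y + 33.781)² = 21.6855564796²
eq3: (x + 33.020)² + (y − 23.241)² = 105.3910306420²
eq2−eq1, eq2−eq3 (x²,y² cancel):
  23.118·x + 159.078·y = -6832.771053
  -122.608·x + 114.044·y = -10947.682116
det = 23.118·114.044 − 159.078·-122.608 = 22140.704616
x = (-6832.771053·114.044 − 159.078·-10947.682116) / 22140.704616 = 43.462882
y = (23.118·-10947.682116 − -6832.771053·-122.608) / 22140.704616 = -49.268572

x=43.463 y=-49.269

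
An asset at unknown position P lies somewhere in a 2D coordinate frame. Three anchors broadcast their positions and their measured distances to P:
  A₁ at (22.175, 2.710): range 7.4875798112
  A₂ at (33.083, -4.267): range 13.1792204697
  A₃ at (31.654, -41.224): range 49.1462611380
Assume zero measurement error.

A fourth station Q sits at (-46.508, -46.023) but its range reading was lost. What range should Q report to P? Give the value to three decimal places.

eq1: (x − 22.175)² + (y − 2.710)² = 7.4875798112²
eq2: (x − 33.083)² + (y + 4.267)² = 13.1792204697²
eq3: (x − 31.654)² + (y + 41.224)² = 49.1462611380²
eq2−eq1, eq2−eq3 (x²,y² cancel):
  -21.816·x + 13.954·y = -495.989452
  -2.858·x − 73.914·y = -652.961418
det = -21.816·-73.914 − 13.954·-2.858 = 1652.388356
x = (-495.989452·-73.914 − 13.954·-652.961418) / 1652.388356 = 27.700503
y = (-21.816·-652.961418 − -495.989452·-2.858) / 1652.388356 = 7.762986
|P − Q| = √((27.700503 − -46.508)² + (7.762986 − -46.023)²) = 91.650609

91.651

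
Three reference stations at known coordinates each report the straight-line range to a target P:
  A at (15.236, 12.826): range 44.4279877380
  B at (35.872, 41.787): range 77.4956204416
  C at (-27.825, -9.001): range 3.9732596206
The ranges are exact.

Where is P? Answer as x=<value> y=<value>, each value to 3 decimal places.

x=-24.810 y=-6.413

eq1: (x − 15.236)² + (y − 12.826)² = 44.4279877380²
eq2: (x − 35.872)² + (y − 41.787)² = 77.4956204416²
eq3: (x + 27.825)² + (y + 9.001)² = 3.9732596206²
eq1−eq3, eq1−eq2 (x²,y² cancel):
  -86.122·x − 43.654·y = 2416.665956
  41.272·x + 57.922·y = -1395.413312
det = -86.122·57.922 − -43.654·41.272 = -3186.670596
x = (2416.665956·57.922 − -43.654·-1395.413312) / -3186.670596 = -24.810457
y = (-86.122·-1395.413312 − 2416.665956·41.272) / -3186.670596 = -6.412695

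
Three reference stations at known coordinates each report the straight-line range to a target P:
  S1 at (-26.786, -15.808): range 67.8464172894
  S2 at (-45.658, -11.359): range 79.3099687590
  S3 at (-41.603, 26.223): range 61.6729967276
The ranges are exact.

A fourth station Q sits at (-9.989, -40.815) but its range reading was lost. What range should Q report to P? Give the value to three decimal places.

80.171

eq1: (x + 26.786)² + (y + 15.808)² = 67.8464172894²
eq2: (x + 45.658)² + (y + 11.359)² = 79.3099687590²
eq3: (x + 41.603)² + (y − 26.223)² = 61.6729967276²
eq3−eq2, eq3−eq1 (x²,y² cancel):
  -8.110·x − 75.164·y = -2691.288112
  29.634·x − 84.062·y = -2250.650492
det = -8.110·-84.062 − -75.164·29.634 = 2909.152796
x = (-2691.288112·-84.062 − -75.164·-2250.650492) / 2909.152796 = 19.616422
y = (-8.110·-2250.650492 − -2691.288112·29.634) / 2909.152796 = 33.688986
|P − Q| = √((19.616422 − -9.989)² + (33.688986 − -40.815)²) = 80.170599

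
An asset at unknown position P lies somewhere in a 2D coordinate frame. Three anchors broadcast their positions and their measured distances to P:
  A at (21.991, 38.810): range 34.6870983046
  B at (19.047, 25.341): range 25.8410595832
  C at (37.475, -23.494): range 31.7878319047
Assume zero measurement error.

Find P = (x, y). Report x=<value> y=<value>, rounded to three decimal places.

x=38.454 y=8.279

eq1: (x − 21.991)² + (y − 38.810)² = 34.6870983046²
eq2: (x − 19.047)² + (y − 25.341)² = 25.8410595832²
eq3: (x − 37.475)² + (y + 23.494)² = 31.7878319047²
eq1−eq3, eq1−eq2 (x²,y² cancel):
  30.968·x − 124.608·y = 159.252012
  -5.888·x − 26.938·y = -449.431263
det = 30.968·-26.938 − -124.608·-5.888 = -1567.907888
x = (159.252012·-26.938 − -124.608·-449.431263) / -1567.907888 = 38.454211
y = (30.968·-449.431263 − 159.252012·-5.888) / -1567.907888 = 8.278746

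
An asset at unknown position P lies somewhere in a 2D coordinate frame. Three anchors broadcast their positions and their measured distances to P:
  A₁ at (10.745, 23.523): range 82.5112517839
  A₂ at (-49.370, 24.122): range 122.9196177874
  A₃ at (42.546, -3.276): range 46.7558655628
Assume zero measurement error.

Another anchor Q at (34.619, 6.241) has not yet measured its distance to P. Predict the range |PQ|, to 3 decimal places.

57.648

eq1: (x − 10.745)² + (y − 23.523)² = 82.5112517839²
eq2: (x + 49.370)² + (y − 24.122)² = 122.9196177874²
eq3: (x − 42.546)² + (y + 3.276)² = 46.7558655628²
eq2−eq3, eq2−eq1 (x²,y² cancel):
  183.832·x − 54.796·y = 11724.747980
  120.230·x − 1.198·y = 5950.644536
det = 183.832·-1.198 − -54.796·120.230 = 6367.892344
x = (11724.747980·-1.198 − -54.796·5950.644536) / 6367.892344 = 48.999772
y = (183.832·5950.644536 − 11724.747980·120.230) / 6367.892344 = -49.584312
|P − Q| = √((48.999772 − 34.619)² + (-49.584312 − 6.241)²) = 57.647828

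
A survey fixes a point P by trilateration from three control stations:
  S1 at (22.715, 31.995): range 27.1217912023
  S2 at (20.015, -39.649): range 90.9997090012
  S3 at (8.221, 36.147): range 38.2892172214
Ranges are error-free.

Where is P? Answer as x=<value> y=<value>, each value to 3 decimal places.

eq1: (x − 22.715)² + (y − 31.995)² = 27.1217912023²
eq2: (x − 20.015)² + (y + 39.649)² = 90.9997090012²
eq3: (x − 8.221)² + (y − 36.147)² = 38.2892172214²
eq1−eq3, eq1−eq2 (x²,y² cancel):
  -28.988·x + 8.304·y = -895.933397
  -5.400·x − 143.288·y = -7112.363304
det = -28.988·-143.288 − 8.304·-5.400 = 4198.474144
x = (-895.933397·-143.288 − 8.304·-7112.363304) / 4198.474144 = 44.644212
y = (-28.988·-7112.363304 − -895.933397·-5.400) / 4198.474144 = 47.954362

x=44.644 y=47.954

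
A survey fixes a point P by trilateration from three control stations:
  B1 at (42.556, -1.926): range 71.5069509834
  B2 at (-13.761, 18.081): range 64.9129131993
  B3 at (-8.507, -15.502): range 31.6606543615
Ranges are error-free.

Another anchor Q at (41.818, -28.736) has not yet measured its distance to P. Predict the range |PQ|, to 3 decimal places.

eq1: (x − 42.556)² + (y + 1.926)² = 71.5069509834²
eq2: (x + 13.761)² + (y − 18.081)² = 64.9129131993²
eq3: (x + 8.507)² + (y + 15.502)² = 31.6606543615²
eq3−eq2, eq3−eq1 (x²,y² cancel):
  -10.508·x + 67.166·y = -3007.682636
  102.126·x + 27.152·y = -2608.805445
det = -10.508·27.152 − 67.166·102.126 = -7144.708132
x = (-3007.682636·27.152 − 67.166·-2608.805445) / -7144.708132 = -13.094787
y = (-10.508·-2608.805445 − -3007.682636·102.126) / -7144.708132 = -46.828494
|P − Q| = √((-13.094787 − 41.818)² + (-46.828494 − -28.736)²) = 57.816542

57.817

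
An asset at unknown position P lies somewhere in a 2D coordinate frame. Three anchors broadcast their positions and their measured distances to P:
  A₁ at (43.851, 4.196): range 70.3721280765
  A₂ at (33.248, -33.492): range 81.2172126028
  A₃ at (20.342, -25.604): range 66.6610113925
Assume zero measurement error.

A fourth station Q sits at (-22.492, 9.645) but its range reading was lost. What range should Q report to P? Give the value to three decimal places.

15.006

eq1: (x − 43.851)² + (y − 4.196)² = 70.3721280765²
eq2: (x − 33.248)² + (y + 33.492)² = 81.2172126028²
eq3: (x − 20.342)² + (y + 25.604)² = 66.6610113925²
eq1−eq3, eq1−eq2 (x²,y² cancel):
  -47.018·x − 59.600·y = -362.608867
  -21.206·x − 75.376·y = -1357.372262
det = -47.018·-75.376 − -59.600·-21.206 = 2280.151168
x = (-362.608867·-75.376 − -59.600·-1357.372262) / 2280.151168 = -23.492908
y = (-47.018·-1357.372262 − -362.608867·-21.206) / 2280.151168 = 24.617423
|P − Q| = √((-23.492908 − -22.492)² + (24.617423 − 9.645)²) = 15.005841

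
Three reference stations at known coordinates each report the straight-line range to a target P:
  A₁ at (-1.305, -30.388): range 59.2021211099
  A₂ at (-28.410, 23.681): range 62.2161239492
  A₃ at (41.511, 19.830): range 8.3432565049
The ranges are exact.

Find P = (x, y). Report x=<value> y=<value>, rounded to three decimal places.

eq1: (x + 1.305)² + (y + 30.388)² = 59.2021211099²
eq2: (x + 28.410)² + (y − 23.681)² = 62.2161239492²
eq3: (x − 41.511)² + (y − 19.830)² = 8.3432565049²
eq3−eq2, eq3−eq1 (x²,y² cancel):
  -139.842·x + 7.702·y = -4549.710310
  -85.632·x − 100.436·y = -4626.539667
det = -139.842·-100.436 − 7.702·-85.632 = 14704.708776
x = (-4549.710310·-100.436 − 7.702·-4626.539667) / 14704.708776 = 33.498679
y = (-139.842·-4626.539667 − -4549.710310·-85.632) / 14704.708776 = 17.503493

x=33.499 y=17.503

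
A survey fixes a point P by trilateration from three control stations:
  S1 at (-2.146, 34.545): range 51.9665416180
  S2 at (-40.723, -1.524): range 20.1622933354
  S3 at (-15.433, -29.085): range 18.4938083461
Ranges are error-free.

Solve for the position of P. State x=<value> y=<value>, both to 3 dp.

x=-23.906 y=-12.646

eq1: (x + 2.146)² + (y − 34.545)² = 51.9665416180²
eq2: (x + 40.723)² + (y + 1.524)² = 20.1622933354²
eq3: (x + 15.433)² + (y + 29.085)² = 18.4938083461²
eq3−eq2, eq3−eq1 (x²,y² cancel):
  -50.580·x + 55.122·y = 512.073466
  26.574·x + 127.260·y = -2244.652874
det = -50.580·127.260 − 55.122·26.574 = -7901.622828
x = (512.073466·127.260 − 55.122·-2244.652874) / -7901.622828 = -23.906004
y = (-50.580·-2244.652874 − 512.073466·26.574) / -7901.622828 = -12.646352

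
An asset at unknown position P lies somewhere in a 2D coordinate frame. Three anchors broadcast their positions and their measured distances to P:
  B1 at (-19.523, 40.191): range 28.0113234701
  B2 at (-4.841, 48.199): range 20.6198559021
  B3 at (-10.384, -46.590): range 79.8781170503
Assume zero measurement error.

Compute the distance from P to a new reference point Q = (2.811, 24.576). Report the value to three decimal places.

eq1: (x + 19.523)² + (y − 40.191)² = 28.0113234701²
eq2: (x + 4.841)² + (y − 48.199)² = 20.6198559021²
eq3: (x + 10.384)² + (y + 46.590)² = 79.8781170503²
eq3−eq1, eq3−eq2 (x²,y² cancel):
  -18.278·x + 173.562·y = 5313.887795
  11.086·x + 189.578·y = 6023.458452
det = -18.278·189.578 − 173.562·11.086 = -5389.215016
x = (5313.887795·189.578 − 173.562·6023.458452) / -5389.215016 = 7.059892
y = (-18.278·6023.458452 − 5313.887795·11.086) / -5389.215016 = 31.360139
|P − Q| = √((7.059892 − 2.811)² + (31.360139 − 24.576)²) = 8.004850

8.005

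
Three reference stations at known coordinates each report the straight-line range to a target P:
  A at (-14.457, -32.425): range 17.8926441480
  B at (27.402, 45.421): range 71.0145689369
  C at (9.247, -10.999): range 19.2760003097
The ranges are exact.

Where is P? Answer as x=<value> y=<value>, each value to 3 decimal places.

eq1: (x + 14.457)² + (y + 32.425)² = 17.8926441480²
eq2: (x − 27.402)² + (y − 45.421)² = 71.0145689369²
eq3: (x − 9.247)² + (y + 10.999)² = 19.2760003097²
eq1−eq2, eq1−eq3 (x²,y² cancel):
  83.718·x + 155.692·y = -3169.370916
  47.408·x + 42.852·y = -1105.317937
det = 83.718·42.852 − 155.692·47.408 = -3793.562600
x = (-3169.370916·42.852 − 155.692·-1105.317937) / -3793.562600 = -9.562325
y = (83.718·-1105.317937 − -3169.370916·47.408) / -3793.562600 = -15.214861

x=-9.562 y=-15.215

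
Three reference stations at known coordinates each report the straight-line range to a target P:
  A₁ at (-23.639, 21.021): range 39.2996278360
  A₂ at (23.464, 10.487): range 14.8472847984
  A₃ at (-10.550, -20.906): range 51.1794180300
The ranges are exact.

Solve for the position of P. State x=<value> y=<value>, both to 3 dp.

eq1: (x + 23.639)² + (y − 21.021)² = 39.2996278360²
eq2: (x − 23.464)² + (y − 10.487)² = 14.8472847984²
eq3: (x + 10.550)² + (y + 20.906)² = 51.1794180300²
eq3−eq1, eq3−eq2 (x²,y² cancel):
  -26.178·x + 83.854·y = 1527.193508
  68.028·x + 62.786·y = 2511.064093
det = -26.178·62.786 − 83.854·68.028 = -7348.031820
x = (1527.193508·62.786 − 83.854·2511.064093) / -7348.031820 = 15.606410
y = (-26.178·2511.064093 − 1527.193508·68.028) / -7348.031820 = 23.084625

x=15.606 y=23.085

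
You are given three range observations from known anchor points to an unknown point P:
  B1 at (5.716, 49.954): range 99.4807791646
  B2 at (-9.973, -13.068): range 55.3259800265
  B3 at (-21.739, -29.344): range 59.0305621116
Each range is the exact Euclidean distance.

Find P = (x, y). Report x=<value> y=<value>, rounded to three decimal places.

eq1: (x − 5.716)² + (y − 49.954)² = 99.4807791646²
eq2: (x + 9.973)² + (y + 13.068)² = 55.3259800265²
eq3: (x + 21.739)² + (y + 29.344)² = 59.0305621116²
eq2−eq3, eq2−eq1 (x²,y² cancel):
  -23.532·x − 32.552·y = 639.777907
  31.378·x + 126.044·y = -4577.619938
det = -23.532·126.044 − -32.552·31.378 = -1944.650752
x = (639.777907·126.044 − -32.552·-4577.619938) / -1944.650752 = 35.158250
y = (-23.532·-4577.619938 − 639.777907·31.378) / -1944.650752 = -45.070099

x=35.158 y=-45.070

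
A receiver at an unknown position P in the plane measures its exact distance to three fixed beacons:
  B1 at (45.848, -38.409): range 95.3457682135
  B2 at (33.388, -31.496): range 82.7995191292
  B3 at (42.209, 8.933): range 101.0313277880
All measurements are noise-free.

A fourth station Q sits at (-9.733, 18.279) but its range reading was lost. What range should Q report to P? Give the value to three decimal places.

eq1: (x − 45.848)² + (y + 38.409)² = 95.3457682135²
eq2: (x − 33.388)² + (y + 31.496)² = 82.7995191292²
eq3: (x − 42.209)² + (y − 8.933)² = 101.0313277880²
eq3−eq1, eq3−eq2 (x²,y² cancel):
  7.278·x − 94.684·y = 2832.405893
  -17.642·x − 80.858·y = 3596.927217
det = 7.278·-80.858 − -94.684·-17.642 = -2258.899652
x = (2832.405893·-80.858 − -94.684·3596.927217) / -2258.899652 = -49.381911
y = (7.278·3596.927217 − 2832.405893·-17.642) / -2258.899652 = -33.710103
|P − Q| = √((-49.381911 − -9.733)² + (-33.710103 − 18.279)²) = 65.382742

65.383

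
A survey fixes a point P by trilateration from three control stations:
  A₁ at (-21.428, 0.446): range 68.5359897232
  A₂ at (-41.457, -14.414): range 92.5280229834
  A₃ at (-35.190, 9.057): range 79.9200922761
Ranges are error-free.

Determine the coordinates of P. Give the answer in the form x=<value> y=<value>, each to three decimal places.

eq1: (x + 21.428)² + (y − 0.446)² = 68.5359897232²
eq2: (x + 41.457)² + (y + 14.414)² = 92.5280229834²
eq3: (x + 35.190)² + (y − 9.057)² = 79.9200922761²
eq1−eq3, eq1−eq2 (x²,y² cancel):
  -27.524·x + 17.222·y = -829.032013
  -40.058·x − 29.720·y = -2397.165005
det = -27.524·-29.720 − 17.222·-40.058 = 1507.892156
x = (-829.032013·-29.720 − 17.222·-2397.165005) / 1507.892156 = 43.718516
y = (-27.524·-2397.165005 − -829.032013·-40.058) / 1507.892156 = 21.732460

x=43.719 y=21.732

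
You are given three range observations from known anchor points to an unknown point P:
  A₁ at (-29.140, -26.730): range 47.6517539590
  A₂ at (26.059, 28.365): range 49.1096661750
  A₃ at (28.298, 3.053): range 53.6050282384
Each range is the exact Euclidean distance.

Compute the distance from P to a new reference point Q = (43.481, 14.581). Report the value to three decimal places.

eq1: (x + 29.140)² + (y + 26.730)² = 47.6517539590²
eq2: (x − 26.059)² + (y − 28.365)² = 49.1096661750²
eq3: (x − 28.298)² + (y − 3.053)² = 53.6050282384²
eq1−eq2, eq1−eq3 (x²,y² cancel):
  110.398·x + 110.190·y = -221.057450
  114.876·x + 59.566·y = -1356.344284
det = 110.398·59.566 − 110.190·114.876 = -6082.219172
x = (-221.057450·59.566 − 110.190·-1356.344284) / -6082.219172 = -22.407622
y = (110.398·-1356.344284 − -221.057450·114.876) / -6082.219172 = 20.443772
|P − Q| = √((-22.407622 − 43.481)² + (20.443772 − 14.581)²) = 66.148943

66.149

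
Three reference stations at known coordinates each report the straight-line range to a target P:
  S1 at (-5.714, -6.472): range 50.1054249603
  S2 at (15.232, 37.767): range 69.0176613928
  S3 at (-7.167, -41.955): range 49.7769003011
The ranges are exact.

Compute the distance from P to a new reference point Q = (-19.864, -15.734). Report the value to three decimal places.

eq1: (x + 5.714)² + (y + 6.472)² = 50.1054249603²
eq2: (x − 15.232)² + (y − 37.767)² = 69.0176613928²
eq3: (x + 7.167)² + (y + 41.955)² = 49.7769003011²
eq1−eq3, eq1−eq2 (x²,y² cancel):
  -2.906·x − 70.966·y = 1769.865141
  41.892·x + 88.478·y = -669.060441
det = -2.906·88.478 − -70.966·41.892 = 2715.790604
x = (1769.865141·88.478 − -70.966·-669.060441) / 2715.790604 = 40.177466
y = (-2.906·-669.060441 − 1769.865141·41.892) / 2715.790604 = -26.584856
|P − Q| = √((40.177466 − -19.864)² + (-26.584856 − -15.734)²) = 61.014086

61.014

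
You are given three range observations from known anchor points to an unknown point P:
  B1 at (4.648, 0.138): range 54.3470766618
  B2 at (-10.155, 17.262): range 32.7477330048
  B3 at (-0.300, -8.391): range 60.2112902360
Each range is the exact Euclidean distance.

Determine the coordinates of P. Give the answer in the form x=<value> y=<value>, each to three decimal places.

eq1: (x − 4.648)² + (y − 0.138)² = 54.3470766618²
eq2: (x + 10.155)² + (y − 17.262)² = 32.7477330048²
eq3: (x + 0.300)² + (y + 8.391)² = 60.2112902360²
eq1−eq3, eq1−eq2 (x²,y² cancel):
  -9.896·x − 17.058·y = -622.918797
  -29.606·x + 34.248·y = 2260.668446
det = -9.896·34.248 − -17.058·-29.606 = -843.937356
x = (-622.918797·34.248 − -17.058·2260.668446) / -843.937356 = -20.414737
y = (-9.896·2260.668446 − -622.918797·-29.606) / -843.937356 = 48.361064

x=-20.415 y=48.361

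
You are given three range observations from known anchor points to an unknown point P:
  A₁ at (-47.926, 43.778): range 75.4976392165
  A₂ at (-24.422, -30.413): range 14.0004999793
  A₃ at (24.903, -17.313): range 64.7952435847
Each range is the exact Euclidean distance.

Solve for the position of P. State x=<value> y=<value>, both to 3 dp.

x=-38.405 y=-31.117

eq1: (x + 47.926)² + (y − 43.778)² = 75.4976392165²
eq2: (x + 24.422)² + (y + 30.413)² = 14.0004999793²
eq3: (x − 24.903)² + (y + 17.313)² = 64.7952435847²
eq3−eq1, eq3−eq2 (x²,y² cancel):
  -145.658·x + 122.182·y = 1792.045446
  -98.650·x − 26.200·y = 4603.894867
det = -145.658·-26.200 − 122.182·-98.650 = 15869.493900
x = (1792.045446·-26.200 − 122.182·4603.894867) / 15869.493900 = -38.404796
y = (-145.658·4603.894867 − 1792.045446·-98.650) / 15869.493900 = -31.116861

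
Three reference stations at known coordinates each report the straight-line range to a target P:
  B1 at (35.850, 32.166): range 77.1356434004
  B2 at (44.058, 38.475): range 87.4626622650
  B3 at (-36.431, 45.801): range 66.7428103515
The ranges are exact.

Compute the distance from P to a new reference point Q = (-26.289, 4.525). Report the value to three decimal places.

eq1: (x − 35.850)² + (y − 32.166)² = 77.1356434004²
eq2: (x − 44.058)² + (y − 38.475)² = 87.4626622650²
eq3: (x + 36.431)² + (y − 45.801)² = 66.7428103515²
eq1−eq3, eq1−eq2 (x²,y² cancel):
  -144.562·x + 27.270·y = 2600.380055
  16.416·x + 12.618·y = -598.250875
det = -144.562·12.618 − 27.270·16.416 = -2271.747636
x = (2600.380055·12.618 − 27.270·-598.250875) / -2271.747636 = -21.624716
y = (-144.562·-598.250875 − 2600.380055·16.416) / -2271.747636 = -19.278772
|P − Q| = √((-21.624716 − -26.289)² + (-19.278772 − 4.525)²) = 24.256444

24.256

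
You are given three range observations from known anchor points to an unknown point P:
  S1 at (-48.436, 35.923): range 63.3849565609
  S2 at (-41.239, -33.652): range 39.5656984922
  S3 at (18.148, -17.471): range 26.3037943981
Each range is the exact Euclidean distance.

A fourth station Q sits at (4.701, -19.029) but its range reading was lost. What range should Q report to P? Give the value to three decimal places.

eq1: (x + 48.436)² + (y − 35.923)² = 63.3849565609²
eq2: (x + 41.239)² + (y + 33.652)² = 39.5656984922²
eq3: (x − 18.148)² + (y + 17.471)² = 26.3037943981²
eq1−eq3, eq1−eq2 (x²,y² cancel):
  133.168·x − 106.788·y = 323.840838
  14.394·x − 139.150·y = 1648.812421
det = 133.168·-139.150 − -106.788·14.394 = -16993.220728
x = (323.840838·-139.150 − -106.788·1648.812421) / -16993.220728 = -7.709600
y = (133.168·1648.812421 − 323.840838·14.394) / -16993.220728 = -12.646672
|P − Q| = √((-7.709600 − 4.701)² + (-12.646672 − -19.029)²) = 13.955540

13.956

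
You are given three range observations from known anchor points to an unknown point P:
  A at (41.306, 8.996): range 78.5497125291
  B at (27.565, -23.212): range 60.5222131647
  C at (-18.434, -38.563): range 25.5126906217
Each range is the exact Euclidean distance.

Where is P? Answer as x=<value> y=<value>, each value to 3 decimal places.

eq1: (x − 41.306)² + (y − 8.996)² = 78.5497125291²
eq2: (x − 27.565)² + (y + 23.212)² = 60.5222131647²
eq3: (x + 18.434)² + (y + 38.563)² = 25.5126906217²
eq1−eq3, eq1−eq2 (x²,y² cancel):
  -119.480·x − 95.118·y = 5558.963629
  -27.482·x − 64.416·y = 2018.631569
det = -119.480·-64.416 − -95.118·-27.482 = 5082.390804
x = (5558.963629·-64.416 − -95.118·2018.631569) / 5082.390804 = -32.677142
y = (-119.480·2018.631569 − 5558.963629·-27.482) / 5082.390804 = -17.396274

x=-32.677 y=-17.396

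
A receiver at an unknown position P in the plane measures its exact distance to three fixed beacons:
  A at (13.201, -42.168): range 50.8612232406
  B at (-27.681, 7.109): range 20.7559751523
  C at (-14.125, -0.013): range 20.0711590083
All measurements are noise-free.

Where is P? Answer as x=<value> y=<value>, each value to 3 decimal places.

eq1: (x − 13.201)² + (y + 42.168)² = 50.8612232406²
eq2: (x + 27.681)² + (y − 7.109)² = 20.7559751523²
eq3: (x + 14.125)² + (y + 0.013)² = 20.0711590083²
eq2−eq1, eq2−eq3 (x²,y² cancel):
  81.764·x − 98.554·y = -1020.422542
  27.112·x − 14.244·y = -589.300767
det = 81.764·-14.244 − -98.554·27.112 = 1507.349632
x = (-1020.422542·-14.244 − -98.554·-589.300767) / 1507.349632 = -28.887159
y = (81.764·-589.300767 − -1020.422542·27.112) / 1507.349632 = -13.611900

x=-28.887 y=-13.612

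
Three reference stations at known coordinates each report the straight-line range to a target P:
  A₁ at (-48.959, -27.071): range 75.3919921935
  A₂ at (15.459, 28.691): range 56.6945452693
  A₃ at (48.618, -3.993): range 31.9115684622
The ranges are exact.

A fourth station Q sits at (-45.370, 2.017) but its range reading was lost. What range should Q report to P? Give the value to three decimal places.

77.419

eq1: (x + 48.959)² + (y + 27.071)² = 75.3919921935²
eq2: (x − 15.459)² + (y − 28.691)² = 56.6945452693²
eq3: (x − 48.618)² + (y + 3.993)² = 31.9115684622²
eq1−eq2, eq1−eq3 (x²,y² cancel):
  128.836·x + 111.524·y = 402.012464
  195.154·x + 46.156·y = 3915.435536
det = 128.836·46.156 − 111.524·195.154 = -15817.800280
x = (402.012464·46.156 − 111.524·3915.435536) / -15817.800280 = 26.432863
y = (128.836·3915.435536 − 402.012464·195.154) / -15817.800280 = -26.931350
|P − Q| = √((26.432863 − -45.370)² + (-26.931350 − 2.017)²) = 77.418719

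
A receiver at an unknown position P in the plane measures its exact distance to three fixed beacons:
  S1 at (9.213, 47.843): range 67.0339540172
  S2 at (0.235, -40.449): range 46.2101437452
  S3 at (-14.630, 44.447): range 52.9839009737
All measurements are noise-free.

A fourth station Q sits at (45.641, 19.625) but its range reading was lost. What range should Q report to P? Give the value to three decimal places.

80.484

eq1: (x − 9.213)² + (y − 47.843)² = 67.0339540172²
eq2: (x − 0.235)² + (y + 40.449)² = 46.2101437452²
eq3: (x + 14.630)² + (y − 44.447)² = 52.9839009737²
eq2−eq1, eq2−eq3 (x²,y² cancel):
  17.956·x + 176.584·y = -1620.518414
  -29.730·x + 169.792·y = -118.520494
det = 17.956·169.792 − 176.584·-29.730 = 8298.627472
x = (-1620.518414·169.792 − 176.584·-118.520494) / 8298.627472 = -30.634251
y = (17.956·-118.520494 − -1620.518414·-29.730) / 8298.627472 = -6.061986
|P − Q| = √((-30.634251 − 45.641)² + (-6.061986 − 19.625)²) = 80.484379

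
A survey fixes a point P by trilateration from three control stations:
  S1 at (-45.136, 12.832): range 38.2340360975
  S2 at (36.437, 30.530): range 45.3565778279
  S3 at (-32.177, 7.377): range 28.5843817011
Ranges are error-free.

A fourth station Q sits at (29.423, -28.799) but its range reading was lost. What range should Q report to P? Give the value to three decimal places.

64.167

eq1: (x + 45.136)² + (y − 12.832)² = 38.2340360975²
eq2: (x − 36.437)² + (y − 30.530)² = 45.3565778279²
eq3: (x + 32.177)² + (y − 7.377)² = 28.5843817011²
eq2−eq3, eq2−eq1 (x²,y² cancel):
  -137.228·x − 46.306·y = 70.195864
  -163.146·x − 35.396·y = 537.560487
det = -137.228·-35.396 − -46.306·-163.146 = -2697.316388
x = (70.195864·-35.396 − -46.306·537.560487) / -2697.316388 = -8.307377
y = (-137.228·537.560487 − 70.195864·-163.146) / -2697.316388 = 23.103028
|P − Q| = √((-8.307377 − 29.423)² + (23.103028 − -28.799)²) = 64.166984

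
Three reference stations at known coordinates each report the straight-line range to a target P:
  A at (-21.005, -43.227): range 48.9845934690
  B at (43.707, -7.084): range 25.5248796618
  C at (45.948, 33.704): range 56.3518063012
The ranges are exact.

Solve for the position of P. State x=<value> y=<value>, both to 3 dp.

x=19.889 y=-16.260

eq1: (x + 21.005)² + (y + 43.227)² = 48.9845934690²
eq2: (x − 43.707)² + (y + 7.084)² = 25.5248796618²
eq3: (x − 45.948)² + (y − 33.704)² = 56.3518063012²
eq3−eq2, eq3−eq1 (x²,y² cancel):
  -4.482·x − 81.576·y = 1237.313177
  -133.906·x − 153.862·y = -161.359090
det = -4.482·-153.862 − -81.576·-133.906 = -10233.906372
x = (1237.313177·-153.862 − -81.576·-161.359090) / -10233.906372 = 19.888643
y = (-4.482·-161.359090 − 1237.313177·-133.906) / -10233.906372 = -16.260347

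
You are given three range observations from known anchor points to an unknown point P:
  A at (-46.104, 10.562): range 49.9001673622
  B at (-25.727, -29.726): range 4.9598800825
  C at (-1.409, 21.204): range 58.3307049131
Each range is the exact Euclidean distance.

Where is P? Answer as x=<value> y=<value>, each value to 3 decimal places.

x=-22.260 y=-33.273

eq1: (x + 46.104)² + (y − 10.562)² = 49.9001673622²
eq2: (x + 25.727)² + (y + 29.726)² = 4.9598800825²
eq3: (x + 1.409)² + (y − 21.204)² = 58.3307049131²
eq1−eq2, eq1−eq3 (x²,y² cancel):
  40.754·x − 80.576·y = 1773.805237
  89.390·x + 21.284·y = -2697.984196
det = 40.754·21.284 − -80.576·89.390 = 8070.096776
x = (1773.805237·21.284 − -80.576·-2697.984196) / 8070.096776 = -22.259845
y = (40.754·-2697.984196 − 1773.805237·89.390) / 8070.096776 = -33.272723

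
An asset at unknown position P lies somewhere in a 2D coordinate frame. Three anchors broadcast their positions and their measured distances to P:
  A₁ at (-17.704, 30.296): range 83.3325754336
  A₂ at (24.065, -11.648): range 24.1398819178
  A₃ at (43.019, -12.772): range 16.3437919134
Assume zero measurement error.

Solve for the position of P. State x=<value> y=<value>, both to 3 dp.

x=40.874 y=-28.974

eq1: (x + 17.704)² + (y − 30.296)² = 83.3325754336²
eq2: (x − 24.065)² + (y + 11.648)² = 24.1398819178²
eq3: (x − 43.019)² + (y + 12.772)² = 16.3437919134²
eq2−eq1, eq2−eq3 (x²,y² cancel):
  -83.538·x + 83.888·y = -5845.105126
  37.908·x − 2.248·y = 1614.572581
det = -83.538·-2.248 − 83.888·37.908 = -2992.232880
x = (-5845.105126·-2.248 − 83.888·1614.572581) / -2992.232880 = 40.873646
y = (-83.538·1614.572581 − -5845.105126·37.908) / -2992.232880 = -28.974376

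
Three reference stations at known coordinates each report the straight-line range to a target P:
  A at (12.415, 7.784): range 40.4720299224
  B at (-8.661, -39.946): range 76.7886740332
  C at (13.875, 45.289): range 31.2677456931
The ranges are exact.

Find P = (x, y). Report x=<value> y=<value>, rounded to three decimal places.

x=-16.126 y=36.479

eq1: (x − 12.415)² + (y − 7.784)² = 40.4720299224²
eq2: (x + 8.661)² + (y + 39.946)² = 76.7886740332²
eq3: (x − 13.875)² + (y − 45.289)² = 31.2677456931²
eq2−eq3, eq2−eq1 (x²,y² cancel):
  45.072·x + 170.470·y = 5491.741848
  42.152·x + 95.460·y = 2802.542298
det = 45.072·95.460 − 170.470·42.152 = -2883.078320
x = (5491.741848·95.460 − 170.470·2802.542298) / -2883.078320 = -16.125920
y = (45.072·2802.542298 − 5491.741848·42.152) / -2883.078320 = 36.478966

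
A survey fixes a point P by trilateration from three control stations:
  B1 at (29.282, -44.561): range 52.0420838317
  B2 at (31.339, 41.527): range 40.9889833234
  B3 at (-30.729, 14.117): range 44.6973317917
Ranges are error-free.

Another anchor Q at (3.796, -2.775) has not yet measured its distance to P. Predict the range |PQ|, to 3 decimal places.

eq1: (x − 29.282)² + (y + 44.561)² = 52.0420838317²
eq2: (x − 31.339)² + (y − 41.527)² = 40.9889833234²
eq3: (x + 30.729)² + (y − 14.117)² = 44.6973317917²
eq2−eq1, eq2−eq3 (x²,y² cancel):
  -4.114·x − 172.176·y = -891.788141
  -124.136·x − 54.820·y = -1880.818235
det = -4.114·-54.820 − -172.176·-124.136 = -21147.710456
x = (-891.788141·-54.820 − -172.176·-1880.818235) / -21147.710456 = 13.001121
y = (-4.114·-1880.818235 − -891.788141·-124.136) / -21147.710456 = 4.868864
|P − Q| = √((13.001121 − 3.796)² + (4.868864 − -2.775)²) = 11.965070

11.965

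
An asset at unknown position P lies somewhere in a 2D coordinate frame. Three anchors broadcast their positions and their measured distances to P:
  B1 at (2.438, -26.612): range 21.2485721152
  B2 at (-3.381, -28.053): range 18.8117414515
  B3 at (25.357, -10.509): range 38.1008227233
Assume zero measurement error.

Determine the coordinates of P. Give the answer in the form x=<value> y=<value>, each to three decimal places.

x=-12.724 y=-11.726

eq1: (x − 2.438)² + (y + 26.612)² = 21.2485721152²
eq2: (x + 3.381)² + (y + 28.053)² = 18.8117414515²
eq3: (x − 25.357)² + (y + 10.509)² = 38.1008227233²
eq2−eq1, eq2−eq3 (x²,y² cancel):
  11.638·x + 2.882·y = -181.879782
  57.476·x + 35.088·y = -1142.776516
det = 11.638·35.088 − 2.882·57.476 = 242.708312
x = (-181.879782·35.088 − 2.882·-1142.776516) / 242.708312 = -12.724393
y = (11.638·-1142.776516 − -181.879782·57.476) / 242.708312 = -11.725642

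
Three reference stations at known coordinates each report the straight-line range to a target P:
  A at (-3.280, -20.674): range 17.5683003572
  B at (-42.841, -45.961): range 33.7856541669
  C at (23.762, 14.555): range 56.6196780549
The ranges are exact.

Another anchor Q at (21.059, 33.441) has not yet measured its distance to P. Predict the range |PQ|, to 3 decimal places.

68.160

eq1: (x + 3.280)² + (y + 20.674)² = 17.5683003572²
eq2: (x + 42.841)² + (y + 45.961)² = 33.7856541669²
eq3: (x − 23.762)² + (y − 14.555)² = 56.6196780549²
eq2−eq3, eq2−eq1 (x²,y² cancel):
  133.206·x + 121.032·y = -5235.601649
  79.122·x + 50.574·y = -2676.766876
det = 133.206·50.574 − 121.032·79.122 = -2839.533660
x = (-5235.601649·50.574 − 121.032·-2676.766876) / -2839.533660 = -20.844666
y = (133.206·-2676.766876 − -5235.601649·79.122) / -2839.533660 = -20.316669
|P − Q| = √((-20.844666 − 21.059)² + (-20.316669 − 33.441)²) = 68.160136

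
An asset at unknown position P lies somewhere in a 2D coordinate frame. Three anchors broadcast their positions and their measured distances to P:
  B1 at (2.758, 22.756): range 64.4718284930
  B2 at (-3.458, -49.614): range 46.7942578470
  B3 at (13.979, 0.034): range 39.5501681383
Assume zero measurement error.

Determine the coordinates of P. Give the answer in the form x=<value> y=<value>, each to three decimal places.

x=39.217 y=-30.417

eq1: (x − 2.758)² + (y − 22.756)² = 64.4718284930²
eq2: (x + 3.458)² + (y + 49.614)² = 46.7942578470²
eq3: (x − 13.979)² + (y − 0.034)² = 39.5501681383²
eq1−eq2, eq1−eq3 (x²,y² cancel):
  -12.432·x − 144.740·y = 3914.978762
  22.442·x − 45.444·y = 2262.372366
det = -12.432·-45.444 − -144.740·22.442 = 3813.214888
x = (3914.978762·-45.444 − -144.740·2262.372366) / 3813.214888 = 39.217166
y = (-12.432·2262.372366 − 3914.978762·22.442) / 3813.214888 = -30.416793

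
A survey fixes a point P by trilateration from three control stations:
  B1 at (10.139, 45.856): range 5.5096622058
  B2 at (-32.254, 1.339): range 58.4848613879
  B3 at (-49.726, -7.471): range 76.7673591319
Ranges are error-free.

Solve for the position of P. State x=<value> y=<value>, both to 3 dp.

x=4.691 y=46.677

eq1: (x − 10.139)² + (y − 45.856)² = 5.5096622058²
eq2: (x + 32.254)² + (y − 1.339)² = 58.4848613879²
eq3: (x + 49.726)² + (y + 7.471)² = 76.7673591319²
eq3−eq1, eq3−eq2 (x²,y² cancel):
  119.730·x + 106.654·y = 5539.952190
  34.944·x + 17.620·y = 986.370937
det = 119.730·17.620 − 106.654·34.944 = -1617.274776
x = (5539.952190·17.620 − 106.654·986.370937) / -1617.274776 = 4.690884
y = (119.730·986.370937 − 5539.952190·34.944) / -1617.274776 = 46.677224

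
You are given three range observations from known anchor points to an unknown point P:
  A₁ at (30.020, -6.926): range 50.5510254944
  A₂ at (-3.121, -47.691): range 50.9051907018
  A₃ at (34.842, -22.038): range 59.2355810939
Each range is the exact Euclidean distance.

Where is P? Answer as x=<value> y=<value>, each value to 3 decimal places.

eq1: (x − 30.020)² + (y + 6.926)² = 50.5510254944²
eq2: (x + 3.121)² + (y + 47.691)² = 50.9051907018²
eq3: (x − 34.842)² + (y + 22.038)² = 59.2355810939²
eq2−eq1, eq2−eq3 (x²,y² cancel):
  66.282·x + 81.530·y = -1299.069984
  75.926·x + 51.306·y = -1502.049341
det = 66.282·51.306 − 81.530·75.926 = -2789.582488
x = (-1299.069984·51.306 − 81.530·-1502.049341) / -2789.582488 = -20.007294
y = (66.282·-1502.049341 − -1299.069984·75.926) / -2789.582488 = 0.331823

x=-20.007 y=0.332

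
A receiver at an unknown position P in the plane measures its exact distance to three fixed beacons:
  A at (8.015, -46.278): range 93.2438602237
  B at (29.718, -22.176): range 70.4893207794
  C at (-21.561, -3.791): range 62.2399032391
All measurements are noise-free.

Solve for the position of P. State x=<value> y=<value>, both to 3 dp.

x=14.807 y=46.718

eq1: (x − 8.015)² + (y + 46.278)² = 93.2438602237²
eq2: (x − 29.718)² + (y + 22.176)² = 70.4893207794²
eq3: (x + 21.561)² + (y + 3.791)² = 62.2399032391²
eq3−eq2, eq3−eq1 (x²,y² cancel):
  102.558·x − 36.770·y = -199.252691
  59.152·x − 84.974·y = -3093.966807
det = 102.558·-84.974 − -36.770·59.152 = -6539.744452
x = (-199.252691·-84.974 − -36.770·-3093.966807) / -6539.744452 = 14.806979
y = (102.558·-3093.966807 − -199.252691·59.152) / -6539.744452 = 46.718164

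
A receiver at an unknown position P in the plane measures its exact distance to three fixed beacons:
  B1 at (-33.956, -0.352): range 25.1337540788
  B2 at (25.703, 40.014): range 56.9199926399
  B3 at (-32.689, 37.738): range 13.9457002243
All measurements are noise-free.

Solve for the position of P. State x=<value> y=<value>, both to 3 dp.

x=-29.002 y=24.289

eq1: (x + 33.956)² + (y + 0.352)² = 25.1337540788²
eq2: (x − 25.703)² + (y − 40.014)² = 56.9199926399²
eq3: (x + 32.689)² + (y − 37.738)² = 13.9457002243²
eq2−eq3, eq2−eq1 (x²,y² cancel):
  -116.784·x − 4.552·y = 3276.365967
  -119.318·x − 80.732·y = 1499.549403
det = -116.784·-80.732 − -4.552·-119.318 = 8885.070352
x = (3276.365967·-80.732 − -4.552·1499.549403) / 8885.070352 = -29.001642
y = (-116.784·1499.549403 − 3276.365967·-119.318) / 8885.070352 = 24.288615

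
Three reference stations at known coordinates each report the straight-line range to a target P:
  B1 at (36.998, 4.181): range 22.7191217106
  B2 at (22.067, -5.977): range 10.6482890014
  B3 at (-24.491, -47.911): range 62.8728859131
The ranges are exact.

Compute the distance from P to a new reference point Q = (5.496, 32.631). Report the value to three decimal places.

32.433

eq1: (x − 36.998)² + (y − 4.181)² = 22.7191217106²
eq2: (x − 22.067)² + (y + 5.977)² = 10.6482890014²
eq3: (x + 24.491)² + (y + 47.911)² = 62.8728859131²
eq1−eq2, eq1−eq3 (x²,y² cancel):
  -29.862·x − 20.316·y = -460.883314
  -122.978·x − 104.184·y = -1927.901055
det = -29.862·-104.184 − -20.316·-122.978 = 612.721560
x = (-460.883314·-104.184 − -20.316·-1927.901055) / 612.721560 = 14.442824
y = (-29.862·-1927.901055 − -460.883314·-122.978) / 612.721560 = 1.456572
|P − Q| = √((14.442824 − 5.496)² + (1.456572 − 32.631)²) = 32.432863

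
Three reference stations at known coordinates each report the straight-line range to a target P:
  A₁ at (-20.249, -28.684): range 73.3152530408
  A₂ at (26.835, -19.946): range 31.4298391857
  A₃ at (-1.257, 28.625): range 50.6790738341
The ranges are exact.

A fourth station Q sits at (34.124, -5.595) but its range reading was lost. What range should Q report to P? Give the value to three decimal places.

15.553

eq1: (x + 20.249)² + (y + 28.684)² = 73.3152530408²
eq2: (x − 26.835)² + (y + 19.946)² = 31.4298391857²
eq3: (x + 1.257)² + (y − 28.625)² = 50.6790738341²
eq2−eq3, eq2−eq1 (x²,y² cancel):
  -56.184·x + 97.142·y = -1877.523200
  -94.168·x − 17.476·y = -4272.457821
det = -56.184·-17.476 − 97.142·-94.168 = 10129.539440
x = (-1877.523200·-17.476 − 97.142·-4272.457821) / 10129.539440 = 44.211950
y = (-56.184·-4272.457821 − -1877.523200·-94.168) / 10129.539440 = 6.243242
|P − Q| = √((44.211950 − 34.124)² + (6.243242 − -5.595)²) = 15.553479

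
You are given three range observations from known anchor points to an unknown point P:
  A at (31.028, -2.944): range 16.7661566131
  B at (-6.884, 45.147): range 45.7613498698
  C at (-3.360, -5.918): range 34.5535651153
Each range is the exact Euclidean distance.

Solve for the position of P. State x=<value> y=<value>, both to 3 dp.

x=25.606 y=12.921

eq1: (x − 31.028)² + (y + 2.944)² = 16.7661566131²
eq2: (x + 6.884)² + (y − 45.147)² = 45.7613498698²
eq3: (x + 3.360)² + (y + 5.918)² = 34.5535651153²
eq3−eq1, eq3−eq2 (x²,y² cancel):
  68.776·x + 5.948·y = 1837.936451
  -7.048·x + 102.130·y = 1139.176461
det = 68.776·102.130 − 5.948·-7.048 = 7066.014384
x = (1837.936451·102.130 − 5.948·1139.176461) / 7066.014384 = 25.606037
y = (68.776·1139.176461 − 1837.936451·-7.048) / 7066.014384 = 12.921255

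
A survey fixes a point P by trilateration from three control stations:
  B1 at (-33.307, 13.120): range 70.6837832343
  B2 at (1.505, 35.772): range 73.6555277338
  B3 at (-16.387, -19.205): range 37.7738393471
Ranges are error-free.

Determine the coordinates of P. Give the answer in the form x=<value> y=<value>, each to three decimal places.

eq1: (x + 33.307)² + (y − 13.120)² = 70.6837832343²
eq2: (x − 1.505)² + (y − 35.772)² = 73.6555277338²
eq3: (x + 16.387)² + (y + 19.205)² = 37.7738393471²
eq2−eq1, eq2−eq3 (x²,y² cancel):
  -69.624·x − 45.304·y = 428.529193
  -35.784·x − 109.954·y = 3353.738612
det = -69.624·-109.954 − -45.304·-35.784 = 6034.278960
x = (428.529193·-109.954 − -45.304·3353.738612) / 6034.278960 = 17.370638
y = (-69.624·3353.738612 − 428.529193·-35.784) / 6034.278960 = -36.154478

x=17.371 y=-36.154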